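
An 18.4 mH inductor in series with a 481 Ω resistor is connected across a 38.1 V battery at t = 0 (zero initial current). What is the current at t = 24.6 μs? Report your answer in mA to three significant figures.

I ≈ 37.6 mA

τ = L/R = 1.840×10^-2/481 = 3.825×10^-5 s; final current I_∞ = ε/R = 38.1/481 = 7.921×10^-2 A.
I(t) = I_∞(1 − e^(−t/τ)) with t/τ = 0.643.
I = (7.921×10^-2)(1 − e^(−0.643)) = 3.757×10^-2 A.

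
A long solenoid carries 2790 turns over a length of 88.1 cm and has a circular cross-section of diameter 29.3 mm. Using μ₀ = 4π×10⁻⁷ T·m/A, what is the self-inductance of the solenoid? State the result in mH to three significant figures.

A = π(d/2)² = π(1.465×10^-2 m)² = 6.743×10^-4 m².
For a long solenoid, L = μ₀N²A/ℓ.
L = (4π×10⁻⁷)(2790)²(6.743×10^-4)/(0.881 m) = 7.486×10^-3 H.

L ≈ 7.49 mH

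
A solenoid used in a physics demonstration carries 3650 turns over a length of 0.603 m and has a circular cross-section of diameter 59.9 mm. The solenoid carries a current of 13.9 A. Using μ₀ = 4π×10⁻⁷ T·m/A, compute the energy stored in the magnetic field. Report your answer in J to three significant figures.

U ≈ 7.56 J

A = π(d/2)² = π(2.995×10^-2 m)² = 2.818×10^-3 m².
L = μ₀N²A/ℓ = (4π×10⁻⁷)(3650)²(2.818×10^-3)/(0.603) = 7.824×10^-2 H.
U = ½LI² = ½(7.824×10^-2)(13.9)² = 7.558 J.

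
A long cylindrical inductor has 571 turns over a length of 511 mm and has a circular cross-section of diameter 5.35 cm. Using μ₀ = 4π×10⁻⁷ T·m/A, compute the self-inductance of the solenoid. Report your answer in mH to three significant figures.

L ≈ 1.80 mH

A = π(d/2)² = π(2.675×10^-2 m)² = 2.248×10^-3 m².
For a long solenoid, L = μ₀N²A/ℓ.
L = (4π×10⁻⁷)(571)²(2.248×10^-3)/(0.511 m) = 1.802×10^-3 H.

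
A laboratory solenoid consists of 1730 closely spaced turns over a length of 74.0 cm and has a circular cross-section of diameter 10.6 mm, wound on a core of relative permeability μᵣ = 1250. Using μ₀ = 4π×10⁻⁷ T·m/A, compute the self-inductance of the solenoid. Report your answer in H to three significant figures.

L ≈ 0.561 H

A = π(d/2)² = π(5.300×10^-3 m)² = 8.8247×10^-5 m².
For a long solenoid, L = μ₀μᵣN²A/ℓ.
L = (4π×10⁻⁷)(1250)(1730)²(8.8247×10^-5)/(0.74 m) = 0.5606 H.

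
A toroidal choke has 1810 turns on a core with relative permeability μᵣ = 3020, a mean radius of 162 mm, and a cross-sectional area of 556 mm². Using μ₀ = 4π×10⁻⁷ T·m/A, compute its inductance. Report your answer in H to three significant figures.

For a thin toroid, L = μ₀μᵣN²A/(2πR).
L = (4π×10⁻⁷)(3020)(1810)²(5.560×10^-4) / (2π×0.162 m) = 6.791 H.

L ≈ 6.79 H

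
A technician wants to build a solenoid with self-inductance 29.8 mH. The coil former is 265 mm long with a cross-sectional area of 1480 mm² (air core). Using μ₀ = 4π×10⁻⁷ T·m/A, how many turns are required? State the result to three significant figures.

A = 1480 mm² = 1.480×10^-3 m².
From L = μ₀N²A/ℓ, N = √(Lℓ / (μ₀A)).
N = √[(2.980×10^-2)(0.265) / ((4π×10⁻⁷)×1.480×10^-3)] = √(4.246×10^6) ≈ 2060.6.

N ≈ 2060 turns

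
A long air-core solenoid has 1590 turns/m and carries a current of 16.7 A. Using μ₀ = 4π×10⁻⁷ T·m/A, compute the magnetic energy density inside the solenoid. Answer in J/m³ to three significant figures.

u ≈ 443 J/m³

B = μ₀nI = (4π×10⁻⁷)(1.590×10^3)(16.7) = 3.337×10^-2 T.
u = B²/(2μ₀) = (3.337×10^-2)²/(2×4π×10⁻⁷) = 443 J/m³.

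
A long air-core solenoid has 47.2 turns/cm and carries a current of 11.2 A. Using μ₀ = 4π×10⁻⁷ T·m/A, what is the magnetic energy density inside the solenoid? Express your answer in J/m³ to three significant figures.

u ≈ 1760 J/m³

B = μ₀nI = (4π×10⁻⁷)(4.720×10^3)(11.2) = 6.643×10^-2 T.
u = B²/(2μ₀) = (6.643×10^-2)²/(2×4π×10⁻⁷) = 1.756×10^3 J/m³.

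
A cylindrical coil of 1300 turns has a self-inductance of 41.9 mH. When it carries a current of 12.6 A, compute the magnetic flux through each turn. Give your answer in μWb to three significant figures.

Φ_B ≈ 406 μWb

From L = NΦ_B/I, the flux per turn is Φ_B = LI/N.
Φ_B = (4.190×10^-2 H)(12.6 A)/1300 = 4.061×10^-4 Wb.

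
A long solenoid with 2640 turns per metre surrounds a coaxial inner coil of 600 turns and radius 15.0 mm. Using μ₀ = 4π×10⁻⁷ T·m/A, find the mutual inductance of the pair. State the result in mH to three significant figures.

M ≈ 1.41 mH

The outer solenoid produces a uniform field B₁ = μ₀n₁I₁ across the inner coil,
so the flux linkage is N₂Φ = N₂B₁A₂ = μ₀n₁N₂A₂·I₁, giving M = μ₀n₁N₂A₂.
A₂ = πr² = π(1.500×10^-2 m)² = 7.069×10^-4 m².
M = (4π×10⁻⁷)(2640)(600)(7.069×10^-4) = 1.407×10^-3 H.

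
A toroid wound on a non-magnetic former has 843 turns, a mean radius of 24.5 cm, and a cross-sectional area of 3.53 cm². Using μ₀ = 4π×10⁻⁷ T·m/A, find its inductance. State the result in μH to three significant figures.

For a thin toroid, L = μ₀N²A/(2πR).
L = (4π×10⁻⁷)(843)²(3.530×10^-4) / (2π×0.245 m) = 2.048×10^-4 H.

L ≈ 205 μH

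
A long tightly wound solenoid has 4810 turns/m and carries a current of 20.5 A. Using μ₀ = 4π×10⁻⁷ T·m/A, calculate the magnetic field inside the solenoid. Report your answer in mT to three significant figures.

B ≈ 124 mT

Inside a long solenoid, B = μ₀nI.
B = (4π×10⁻⁷)(4.810×10^3 m⁻¹)(20.5 A) = 0.1239 T.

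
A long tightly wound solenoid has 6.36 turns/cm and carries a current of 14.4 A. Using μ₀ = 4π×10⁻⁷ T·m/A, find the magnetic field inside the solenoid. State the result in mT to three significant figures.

Inside a long solenoid, B = μ₀nI.
B = (4π×10⁻⁷)(636 m⁻¹)(14.4 A) = 1.151×10^-2 T.

B ≈ 11.5 mT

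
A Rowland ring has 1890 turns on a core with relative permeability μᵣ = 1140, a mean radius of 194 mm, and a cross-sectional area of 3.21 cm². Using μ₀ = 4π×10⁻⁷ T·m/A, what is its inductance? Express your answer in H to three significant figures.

For a thin toroid, L = μ₀μᵣN²A/(2πR).
L = (4π×10⁻⁷)(1140)(1890)²(3.210×10^-4) / (2π×0.194 m) = 1.348 H.

L ≈ 1.35 H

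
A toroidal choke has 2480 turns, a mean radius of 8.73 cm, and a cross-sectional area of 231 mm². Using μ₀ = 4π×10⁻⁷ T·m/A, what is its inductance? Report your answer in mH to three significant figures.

L ≈ 3.25 mH

For a thin toroid, L = μ₀N²A/(2πR).
L = (4π×10⁻⁷)(2480)²(2.310×10^-4) / (2π×8.730×10^-2 m) = 3.2549×10^-3 H.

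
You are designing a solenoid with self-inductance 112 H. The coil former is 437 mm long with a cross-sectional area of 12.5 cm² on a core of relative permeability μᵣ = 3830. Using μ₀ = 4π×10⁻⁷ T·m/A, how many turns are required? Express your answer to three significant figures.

A = 12.5 cm² = 1.250×10^-3 m².
From L = μ₀μᵣN²A/ℓ, N = √(Lℓ / (μ₀μᵣA)).
N = √[(112)(0.437) / ((4π×10⁻⁷)(3830)×1.250×10^-3)] = √(8.135×10^6) ≈ 2852.3.

N ≈ 2850 turns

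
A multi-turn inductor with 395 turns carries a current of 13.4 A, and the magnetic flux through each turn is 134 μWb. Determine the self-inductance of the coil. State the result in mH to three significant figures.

Self-inductance is defined by L = NΦ_B/I (flux linkage over current).
L = (395)(1.340×10^-4 Wb)/(13.4 A) = 3.950×10^-3 H.

L ≈ 3.95 mH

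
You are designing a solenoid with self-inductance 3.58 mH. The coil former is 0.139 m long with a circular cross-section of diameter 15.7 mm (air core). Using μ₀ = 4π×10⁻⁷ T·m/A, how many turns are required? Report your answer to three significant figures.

N ≈ 1430 turns

A = π(d/2)² = π(7.850×10^-3 m)² = 1.936×10^-4 m².
From L = μ₀N²A/ℓ, N = √(Lℓ / (μ₀A)).
N = √[(3.580×10^-3)(0.139) / ((4π×10⁻⁷)×1.936×10^-4)] = √(2.045×10^6) ≈ 1430.2.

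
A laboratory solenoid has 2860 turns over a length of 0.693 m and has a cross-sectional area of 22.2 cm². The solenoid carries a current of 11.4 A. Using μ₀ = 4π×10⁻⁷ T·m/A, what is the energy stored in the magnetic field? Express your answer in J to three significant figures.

A = 22.2 cm² = 2.220×10^-3 m².
L = μ₀N²A/ℓ = (4π×10⁻⁷)(2860)²(2.220×10^-3)/(0.693) = 3.293×10^-2 H.
U = ½LI² = ½(3.293×10^-2)(11.4)² = 2.14 J.

U ≈ 2.14 J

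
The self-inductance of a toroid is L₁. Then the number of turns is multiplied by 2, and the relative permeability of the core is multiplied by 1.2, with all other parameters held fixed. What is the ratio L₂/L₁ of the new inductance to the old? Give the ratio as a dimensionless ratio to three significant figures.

For a toroid, L ∝ μᵣN²A/R.
L₂/L₁ = (2)^2 × (1.2) = 4.80.

L₂/L₁ = 4.80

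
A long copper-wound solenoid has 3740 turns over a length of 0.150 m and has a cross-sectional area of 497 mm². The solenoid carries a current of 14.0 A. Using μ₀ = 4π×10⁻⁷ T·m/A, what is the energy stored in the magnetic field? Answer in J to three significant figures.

A = 497 mm² = 4.970×10^-4 m².
L = μ₀N²A/ℓ = (4π×10⁻⁷)(3740)²(4.970×10^-4)/(0.15) = 5.824×10^-2 H.
U = ½LI² = ½(5.824×10^-2)(14.0)² = 5.707 J.

U ≈ 5.71 J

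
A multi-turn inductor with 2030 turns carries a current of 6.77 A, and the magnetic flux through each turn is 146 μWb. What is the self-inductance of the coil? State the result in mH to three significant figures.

L ≈ 43.8 mH

Self-inductance is defined by L = NΦ_B/I (flux linkage over current).
L = (2030)(1.460×10^-4 Wb)/(6.77 A) = 4.378×10^-2 H.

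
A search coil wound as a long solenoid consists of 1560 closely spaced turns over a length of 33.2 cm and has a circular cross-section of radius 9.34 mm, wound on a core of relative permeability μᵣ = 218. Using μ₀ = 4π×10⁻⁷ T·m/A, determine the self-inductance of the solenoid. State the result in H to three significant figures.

L ≈ 0.550 H

A = πr² = π(9.340×10^-3 m)² = 2.741×10^-4 m².
For a long solenoid, L = μ₀μᵣN²A/ℓ.
L = (4π×10⁻⁷)(218)(1560)²(2.741×10^-4)/(0.332 m) = 0.5503 H.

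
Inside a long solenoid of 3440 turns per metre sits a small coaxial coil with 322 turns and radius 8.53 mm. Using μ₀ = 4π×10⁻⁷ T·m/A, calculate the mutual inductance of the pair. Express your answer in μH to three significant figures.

M ≈ 318 μH

The outer solenoid produces a uniform field B₁ = μ₀n₁I₁ across the inner coil,
so the flux linkage is N₂Φ = N₂B₁A₂ = μ₀n₁N₂A₂·I₁, giving M = μ₀n₁N₂A₂.
A₂ = πr² = π(8.530×10^-3 m)² = 2.286×10^-4 m².
M = (4π×10⁻⁷)(3440)(322)(2.286×10^-4) = 3.182×10^-4 H.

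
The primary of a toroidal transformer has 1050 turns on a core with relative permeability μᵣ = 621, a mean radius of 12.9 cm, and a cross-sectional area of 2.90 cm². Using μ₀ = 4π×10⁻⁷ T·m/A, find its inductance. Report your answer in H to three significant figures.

L ≈ 0.308 H

For a thin toroid, L = μ₀μᵣN²A/(2πR).
L = (4π×10⁻⁷)(621)(1050)²(2.900×10^-4) / (2π×0.129 m) = 0.3078 H.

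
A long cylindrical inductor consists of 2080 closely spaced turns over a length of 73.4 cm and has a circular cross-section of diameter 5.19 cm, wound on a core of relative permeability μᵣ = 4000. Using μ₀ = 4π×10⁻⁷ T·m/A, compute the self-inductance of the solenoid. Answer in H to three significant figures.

L ≈ 62.7 H

A = π(d/2)² = π(2.595×10^-2 m)² = 2.116×10^-3 m².
For a long solenoid, L = μ₀μᵣN²A/ℓ.
L = (4π×10⁻⁷)(4000)(2080)²(2.116×10^-3)/(0.734 m) = 62.68 H.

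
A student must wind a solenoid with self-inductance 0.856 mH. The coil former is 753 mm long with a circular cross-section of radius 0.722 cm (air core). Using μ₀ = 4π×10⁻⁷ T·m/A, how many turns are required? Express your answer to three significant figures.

N ≈ 1770 turns

A = πr² = π(7.220×10^-3 m)² = 1.638×10^-4 m².
From L = μ₀N²A/ℓ, N = √(Lℓ / (μ₀A)).
N = √[(8.560×10^-4)(0.753) / ((4π×10⁻⁷)×1.638×10^-4)] = √(3.132×10^6) ≈ 1769.8.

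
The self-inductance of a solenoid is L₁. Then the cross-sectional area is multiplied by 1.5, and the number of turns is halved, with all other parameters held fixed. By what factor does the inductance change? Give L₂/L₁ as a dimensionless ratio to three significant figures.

For a solenoid, L ∝ μᵣN²A/ℓ.
L₂/L₁ = (1.5) × (0.5)^2 = 0.375.

L₂/L₁ = 0.375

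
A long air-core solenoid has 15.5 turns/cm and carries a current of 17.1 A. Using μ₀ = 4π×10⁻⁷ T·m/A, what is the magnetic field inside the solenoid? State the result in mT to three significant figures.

B ≈ 33.3 mT

Inside a long solenoid, B = μ₀nI.
B = (4π×10⁻⁷)(1.550×10^3 m⁻¹)(17.1 A) = 3.331×10^-2 T.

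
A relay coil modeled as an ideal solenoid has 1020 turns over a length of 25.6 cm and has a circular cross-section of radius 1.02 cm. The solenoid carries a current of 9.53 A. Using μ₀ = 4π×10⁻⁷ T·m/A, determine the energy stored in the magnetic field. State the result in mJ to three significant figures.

A = πr² = π(1.020×10^-2 m)² = 3.269×10^-4 m².
L = μ₀N²A/ℓ = (4π×10⁻⁷)(1020)²(3.269×10^-4)/(0.256) = 1.669×10^-3 H.
U = ½LI² = ½(1.669×10^-3)(9.53)² = 7.580×10^-2 J.

U ≈ 75.8 mJ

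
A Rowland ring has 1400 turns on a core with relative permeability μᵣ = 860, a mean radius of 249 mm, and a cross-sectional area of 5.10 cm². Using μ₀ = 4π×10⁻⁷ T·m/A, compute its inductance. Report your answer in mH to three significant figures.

For a thin toroid, L = μ₀μᵣN²A/(2πR).
L = (4π×10⁻⁷)(860)(1400)²(5.100×10^-4) / (2π×0.249 m) = 0.69049 H.

L ≈ 690 mH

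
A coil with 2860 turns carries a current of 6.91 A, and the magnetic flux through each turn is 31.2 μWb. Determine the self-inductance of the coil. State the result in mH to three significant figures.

L ≈ 12.9 mH

Self-inductance is defined by L = NΦ_B/I (flux linkage over current).
L = (2860)(3.120×10^-5 Wb)/(6.91 A) = 1.291×10^-2 H.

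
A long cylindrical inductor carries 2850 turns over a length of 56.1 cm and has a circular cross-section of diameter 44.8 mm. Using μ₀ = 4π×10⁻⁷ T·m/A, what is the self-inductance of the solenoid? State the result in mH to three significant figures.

L ≈ 28.7 mH

A = π(d/2)² = π(2.240×10^-2 m)² = 1.576×10^-3 m².
For a long solenoid, L = μ₀N²A/ℓ.
L = (4π×10⁻⁷)(2850)²(1.576×10^-3)/(0.561 m) = 2.868×10^-2 H.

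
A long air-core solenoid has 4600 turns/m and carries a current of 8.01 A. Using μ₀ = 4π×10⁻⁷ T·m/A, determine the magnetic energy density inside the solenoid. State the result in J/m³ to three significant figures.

u ≈ 853 J/m³

B = μ₀nI = (4π×10⁻⁷)(4.600×10^3)(8.01) = 4.630×10^-2 T.
u = B²/(2μ₀) = (4.630×10^-2)²/(2×4π×10⁻⁷) = 853 J/m³.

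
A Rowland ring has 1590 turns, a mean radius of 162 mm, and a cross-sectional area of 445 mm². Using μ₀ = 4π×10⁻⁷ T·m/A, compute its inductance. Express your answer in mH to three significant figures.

For a thin toroid, L = μ₀N²A/(2πR).
L = (4π×10⁻⁷)(1590)²(4.450×10^-4) / (2π×0.162 m) = 1.389×10^-3 H.

L ≈ 1.39 mH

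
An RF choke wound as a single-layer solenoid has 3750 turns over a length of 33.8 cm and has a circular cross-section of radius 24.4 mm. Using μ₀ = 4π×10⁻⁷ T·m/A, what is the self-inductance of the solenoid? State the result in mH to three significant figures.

A = πr² = π(2.440×10^-2 m)² = 1.870×10^-3 m².
For a long solenoid, L = μ₀N²A/ℓ.
L = (4π×10⁻⁷)(3750)²(1.870×10^-3)/(0.338 m) = 9.779×10^-2 H.

L ≈ 97.8 mH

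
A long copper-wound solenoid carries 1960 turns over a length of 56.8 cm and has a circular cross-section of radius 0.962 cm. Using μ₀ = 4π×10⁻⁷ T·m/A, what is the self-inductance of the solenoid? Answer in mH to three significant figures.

A = πr² = π(9.620×10^-3 m)² = 2.907×10^-4 m².
For a long solenoid, L = μ₀N²A/ℓ.
L = (4π×10⁻⁷)(1960)²(2.907×10^-4)/(0.568 m) = 2.471×10^-3 H.

L ≈ 2.47 mH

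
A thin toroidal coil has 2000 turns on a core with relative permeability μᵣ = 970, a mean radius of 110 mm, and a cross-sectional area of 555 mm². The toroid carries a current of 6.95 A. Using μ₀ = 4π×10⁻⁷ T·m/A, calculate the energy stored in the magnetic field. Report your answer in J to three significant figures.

U ≈ 94.6 J

L = μ₀μᵣN²A/(2πR) = (4π×10⁻⁷)(970)(2000)²(5.550×10^-4)/(2π×0.11) = 3.915 H.
U = ½LI² = ½(3.915)(6.95)² = 94.56 J.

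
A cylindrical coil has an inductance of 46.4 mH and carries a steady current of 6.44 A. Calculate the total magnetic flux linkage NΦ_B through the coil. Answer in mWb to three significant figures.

NΦ_B ≈ 299 mWb

From L = NΦ_B/I, the flux linkage is NΦ_B = LI.
NΦ_B = (4.640×10^-2 H)(6.44 A) = 0.2988 Wb.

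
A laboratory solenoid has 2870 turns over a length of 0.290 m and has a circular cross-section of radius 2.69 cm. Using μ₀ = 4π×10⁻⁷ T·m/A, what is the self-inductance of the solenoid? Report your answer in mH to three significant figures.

L ≈ 81.1 mH

A = πr² = π(2.690×10^-2 m)² = 2.273×10^-3 m².
For a long solenoid, L = μ₀N²A/ℓ.
L = (4π×10⁻⁷)(2870)²(2.273×10^-3)/(0.29 m) = 8.114×10^-2 H.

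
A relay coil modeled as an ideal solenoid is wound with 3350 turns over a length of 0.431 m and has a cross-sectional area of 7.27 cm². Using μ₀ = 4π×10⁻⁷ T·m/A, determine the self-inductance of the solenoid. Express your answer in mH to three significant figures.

L ≈ 23.8 mH

A = 7.27 cm² = 7.270×10^-4 m².
For a long solenoid, L = μ₀N²A/ℓ.
L = (4π×10⁻⁷)(3350)²(7.270×10^-4)/(0.431 m) = 2.379×10^-2 H.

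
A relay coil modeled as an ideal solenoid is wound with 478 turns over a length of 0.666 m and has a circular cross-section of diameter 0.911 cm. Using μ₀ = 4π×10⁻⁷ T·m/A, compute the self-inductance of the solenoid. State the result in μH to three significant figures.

A = π(d/2)² = π(4.555×10^-3 m)² = 6.518×10^-5 m².
For a long solenoid, L = μ₀N²A/ℓ.
L = (4π×10⁻⁷)(478)²(6.518×10^-5)/(0.666 m) = 2.810×10^-5 H.

L ≈ 28.1 μH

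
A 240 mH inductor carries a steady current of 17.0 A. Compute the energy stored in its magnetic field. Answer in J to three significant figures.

Stored magnetic energy: U = ½LI².
U = ½(0.24 H)(17.0 A)² = 34.68 J.

U ≈ 34.7 J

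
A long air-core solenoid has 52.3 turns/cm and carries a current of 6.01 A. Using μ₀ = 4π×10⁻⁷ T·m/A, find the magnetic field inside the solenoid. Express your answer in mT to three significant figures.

B ≈ 39.5 mT

Inside a long solenoid, B = μ₀nI.
B = (4π×10⁻⁷)(5.230×10^3 m⁻¹)(6.01 A) = 3.950×10^-2 T.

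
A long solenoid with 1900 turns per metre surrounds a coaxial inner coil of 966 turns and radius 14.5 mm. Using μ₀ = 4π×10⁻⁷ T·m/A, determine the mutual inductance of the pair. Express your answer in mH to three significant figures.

M ≈ 1.52 mH

The outer solenoid produces a uniform field B₁ = μ₀n₁I₁ across the inner coil,
so the flux linkage is N₂Φ = N₂B₁A₂ = μ₀n₁N₂A₂·I₁, giving M = μ₀n₁N₂A₂.
A₂ = πr² = π(1.450×10^-2 m)² = 6.605×10^-4 m².
M = (4π×10⁻⁷)(1900)(966)(6.605×10^-4) = 1.523×10^-3 H.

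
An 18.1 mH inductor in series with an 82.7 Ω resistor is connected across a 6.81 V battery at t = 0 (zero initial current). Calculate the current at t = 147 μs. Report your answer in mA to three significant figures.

τ = L/R = 1.810×10^-2/82.7 = 2.189×10^-4 s; final current I_∞ = ε/R = 6.81/82.7 = 8.2346×10^-2 A.
I(t) = I_∞(1 − e^(−t/τ)) with t/τ = 0.672.
I = (8.2346×10^-2)(1 − e^(−0.672)) = 4.028×10^-2 A.

I ≈ 40.3 mA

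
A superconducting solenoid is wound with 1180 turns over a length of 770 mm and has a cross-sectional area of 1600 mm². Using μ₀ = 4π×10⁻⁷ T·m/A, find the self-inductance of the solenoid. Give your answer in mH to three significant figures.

A = 1600 mm² = 1.600×10^-3 m².
For a long solenoid, L = μ₀N²A/ℓ.
L = (4π×10⁻⁷)(1180)²(1.600×10^-3)/(0.77 m) = 3.636×10^-3 H.

L ≈ 3.64 mH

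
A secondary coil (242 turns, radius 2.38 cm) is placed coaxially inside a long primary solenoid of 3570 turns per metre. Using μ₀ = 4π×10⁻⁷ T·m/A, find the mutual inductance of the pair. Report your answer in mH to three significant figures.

M ≈ 1.93 mH

The outer solenoid produces a uniform field B₁ = μ₀n₁I₁ across the inner coil,
so the flux linkage is N₂Φ = N₂B₁A₂ = μ₀n₁N₂A₂·I₁, giving M = μ₀n₁N₂A₂.
A₂ = πr² = π(2.380×10^-2 m)² = 1.780×10^-3 m².
M = (4π×10⁻⁷)(3570)(242)(1.780×10^-3) = 1.932×10^-3 H.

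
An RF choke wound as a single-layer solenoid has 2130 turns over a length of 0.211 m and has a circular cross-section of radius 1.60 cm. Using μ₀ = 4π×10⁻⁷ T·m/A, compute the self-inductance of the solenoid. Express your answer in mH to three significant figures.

A = πr² = π(1.600×10^-2 m)² = 8.042×10^-4 m².
For a long solenoid, L = μ₀N²A/ℓ.
L = (4π×10⁻⁷)(2130)²(8.042×10^-4)/(0.211 m) = 2.173×10^-2 H.

L ≈ 21.7 mH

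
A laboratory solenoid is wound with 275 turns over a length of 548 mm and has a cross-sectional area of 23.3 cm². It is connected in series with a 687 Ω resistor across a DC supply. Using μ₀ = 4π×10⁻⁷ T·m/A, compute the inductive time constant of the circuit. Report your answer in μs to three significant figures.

A = 23.3 cm² = 2.330×10^-3 m².
L = μ₀N²A/ℓ = (4π×10⁻⁷)(275)²(2.330×10^-3)/(0.548) = 4.041×10^-4 H.
τ = L/R = (4.041×10^-4)/(687) = 5.882×10^-7 s.

τ ≈ 0.588 μs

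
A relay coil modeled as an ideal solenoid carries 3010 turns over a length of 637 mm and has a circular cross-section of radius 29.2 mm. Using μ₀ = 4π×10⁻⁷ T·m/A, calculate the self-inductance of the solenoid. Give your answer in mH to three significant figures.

L ≈ 47.9 mH

A = πr² = π(2.920×10^-2 m)² = 2.679×10^-3 m².
For a long solenoid, L = μ₀N²A/ℓ.
L = (4π×10⁻⁷)(3010)²(2.679×10^-3)/(0.637 m) = 4.788×10^-2 H.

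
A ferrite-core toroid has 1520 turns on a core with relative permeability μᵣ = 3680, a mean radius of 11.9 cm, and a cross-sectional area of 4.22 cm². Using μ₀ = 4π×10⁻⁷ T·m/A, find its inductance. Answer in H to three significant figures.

For a thin toroid, L = μ₀μᵣN²A/(2πR).
L = (4π×10⁻⁷)(3680)(1520)²(4.220×10^-4) / (2π×0.119 m) = 6.03 H.

L ≈ 6.03 H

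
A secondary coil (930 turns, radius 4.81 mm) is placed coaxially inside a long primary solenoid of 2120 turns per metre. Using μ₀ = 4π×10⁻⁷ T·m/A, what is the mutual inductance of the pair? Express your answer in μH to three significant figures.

The outer solenoid produces a uniform field B₁ = μ₀n₁I₁ across the inner coil,
so the flux linkage is N₂Φ = N₂B₁A₂ = μ₀n₁N₂A₂·I₁, giving M = μ₀n₁N₂A₂.
A₂ = πr² = π(4.810×10^-3 m)² = 7.268×10^-5 m².
M = (4π×10⁻⁷)(2120)(930)(7.268×10^-5) = 1.801×10^-4 H.

M ≈ 180 μH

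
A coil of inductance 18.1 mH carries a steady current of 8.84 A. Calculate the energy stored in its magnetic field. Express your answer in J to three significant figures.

U ≈ 0.707 J

Stored magnetic energy: U = ½LI².
U = ½(1.810×10^-2 H)(8.84 A)² = 0.7072 J.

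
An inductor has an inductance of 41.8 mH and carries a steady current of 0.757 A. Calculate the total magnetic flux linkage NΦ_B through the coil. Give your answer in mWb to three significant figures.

NΦ_B ≈ 31.6 mWb

From L = NΦ_B/I, the flux linkage is NΦ_B = LI.
NΦ_B = (4.180×10^-2 H)(0.757 A) = 3.164×10^-2 Wb.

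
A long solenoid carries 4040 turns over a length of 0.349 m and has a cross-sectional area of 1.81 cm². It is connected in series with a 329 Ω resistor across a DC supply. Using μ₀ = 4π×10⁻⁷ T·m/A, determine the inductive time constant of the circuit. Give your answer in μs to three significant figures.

A = 1.81 cm² = 1.810×10^-4 m².
L = μ₀N²A/ℓ = (4π×10⁻⁷)(4040)²(1.810×10^-4)/(0.349) = 1.064×10^-2 H.
τ = L/R = (1.064×10^-2)/(329) = 3.233×10^-5 s.

τ ≈ 32.3 μs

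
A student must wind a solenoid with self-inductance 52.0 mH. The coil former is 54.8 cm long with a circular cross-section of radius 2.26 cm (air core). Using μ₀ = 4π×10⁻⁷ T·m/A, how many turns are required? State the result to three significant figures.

N ≈ 3760 turns

A = πr² = π(2.260×10^-2 m)² = 1.6046×10^-3 m².
From L = μ₀N²A/ℓ, N = √(Lℓ / (μ₀A)).
N = √[(5.200×10^-2)(0.548) / ((4π×10⁻⁷)×1.6046×10^-3)] = √(1.413×10^7) ≈ 3759.3.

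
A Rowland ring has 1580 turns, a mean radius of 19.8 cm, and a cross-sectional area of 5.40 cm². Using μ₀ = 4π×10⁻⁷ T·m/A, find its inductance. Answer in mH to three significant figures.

For a thin toroid, L = μ₀N²A/(2πR).
L = (4π×10⁻⁷)(1580)²(5.400×10^-4) / (2π×0.198 m) = 1.362×10^-3 H.

L ≈ 1.36 mH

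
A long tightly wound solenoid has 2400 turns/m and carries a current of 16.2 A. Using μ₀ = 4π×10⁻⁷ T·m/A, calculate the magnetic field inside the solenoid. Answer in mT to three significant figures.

Inside a long solenoid, B = μ₀nI.
B = (4π×10⁻⁷)(2.400×10^3 m⁻¹)(16.2 A) = 4.886×10^-2 T.

B ≈ 48.9 mT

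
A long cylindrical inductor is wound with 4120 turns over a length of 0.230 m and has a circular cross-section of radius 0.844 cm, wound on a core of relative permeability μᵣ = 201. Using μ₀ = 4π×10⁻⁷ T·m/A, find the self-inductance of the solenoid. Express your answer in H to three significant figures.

L ≈ 4.17 H

A = πr² = π(8.440×10^-3 m)² = 2.238×10^-4 m².
For a long solenoid, L = μ₀μᵣN²A/ℓ.
L = (4π×10⁻⁷)(201)(4120)²(2.238×10^-4)/(0.23 m) = 4.172 H.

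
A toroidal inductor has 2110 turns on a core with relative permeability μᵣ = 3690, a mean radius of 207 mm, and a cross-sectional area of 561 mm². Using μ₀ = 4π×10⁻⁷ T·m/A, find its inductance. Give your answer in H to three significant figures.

L ≈ 8.90 H

For a thin toroid, L = μ₀μᵣN²A/(2πR).
L = (4π×10⁻⁷)(3690)(2110)²(5.610×10^-4) / (2π×0.207 m) = 8.9046 H.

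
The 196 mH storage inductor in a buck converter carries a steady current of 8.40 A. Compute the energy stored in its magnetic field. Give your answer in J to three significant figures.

Stored magnetic energy: U = ½LI².
U = ½(0.196 H)(8.40 A)² = 6.9149 J.

U ≈ 6.91 J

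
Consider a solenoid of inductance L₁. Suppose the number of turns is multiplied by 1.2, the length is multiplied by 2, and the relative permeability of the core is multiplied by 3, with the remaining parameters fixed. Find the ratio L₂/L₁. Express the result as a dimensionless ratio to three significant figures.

For a solenoid, L ∝ μᵣN²A/ℓ.
L₂/L₁ = (1.2)^2 × (2)^-1 × (3) = 2.16.

L₂/L₁ = 2.16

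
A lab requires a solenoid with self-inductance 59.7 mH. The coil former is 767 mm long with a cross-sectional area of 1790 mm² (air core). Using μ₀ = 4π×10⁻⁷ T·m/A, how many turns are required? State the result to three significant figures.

N ≈ 4510 turns

A = 1790 mm² = 1.790×10^-3 m².
From L = μ₀N²A/ℓ, N = √(Lℓ / (μ₀A)).
N = √[(5.970×10^-2)(0.767) / ((4π×10⁻⁷)×1.790×10^-3)] = √(2.036×10^7) ≈ 4511.8.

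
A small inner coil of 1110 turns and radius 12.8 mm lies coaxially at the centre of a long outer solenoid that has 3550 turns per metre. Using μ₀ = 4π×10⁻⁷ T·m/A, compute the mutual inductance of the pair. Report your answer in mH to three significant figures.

M ≈ 2.55 mH

The outer solenoid produces a uniform field B₁ = μ₀n₁I₁ across the inner coil,
so the flux linkage is N₂Φ = N₂B₁A₂ = μ₀n₁N₂A₂·I₁, giving M = μ₀n₁N₂A₂.
A₂ = πr² = π(1.280×10^-2 m)² = 5.147×10^-4 m².
M = (4π×10⁻⁷)(3550)(1110)(5.147×10^-4) = 2.549×10^-3 H.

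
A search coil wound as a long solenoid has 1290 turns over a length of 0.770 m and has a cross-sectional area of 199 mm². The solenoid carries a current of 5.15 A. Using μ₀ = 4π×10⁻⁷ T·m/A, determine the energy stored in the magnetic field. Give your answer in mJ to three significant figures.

A = 199 mm² = 1.990×10^-4 m².
L = μ₀N²A/ℓ = (4π×10⁻⁷)(1290)²(1.990×10^-4)/(0.77) = 5.404×10^-4 H.
U = ½LI² = ½(5.404×10^-4)(5.15)² = 7.167×10^-3 J.

U ≈ 7.17 mJ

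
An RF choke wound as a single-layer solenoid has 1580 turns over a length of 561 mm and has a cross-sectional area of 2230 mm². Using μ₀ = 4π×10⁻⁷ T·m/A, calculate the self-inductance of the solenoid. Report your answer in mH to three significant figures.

L ≈ 12.5 mH

A = 2230 mm² = 2.230×10^-3 m².
For a long solenoid, L = μ₀N²A/ℓ.
L = (4π×10⁻⁷)(1580)²(2.230×10^-3)/(0.561 m) = 1.247×10^-2 H.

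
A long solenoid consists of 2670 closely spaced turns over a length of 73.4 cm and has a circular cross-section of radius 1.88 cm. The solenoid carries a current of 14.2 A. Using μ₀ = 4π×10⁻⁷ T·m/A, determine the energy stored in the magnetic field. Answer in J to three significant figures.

U ≈ 1.37 J

A = πr² = π(1.880×10^-2 m)² = 1.110×10^-3 m².
L = μ₀N²A/ℓ = (4π×10⁻⁷)(2670)²(1.110×10^-3)/(0.734) = 1.355×10^-2 H.
U = ½LI² = ½(1.355×10^-2)(14.2)² = 1.366 J.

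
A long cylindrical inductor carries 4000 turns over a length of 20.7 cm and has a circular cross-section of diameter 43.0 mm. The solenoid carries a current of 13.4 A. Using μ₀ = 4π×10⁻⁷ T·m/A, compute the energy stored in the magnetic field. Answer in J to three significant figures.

U ≈ 12.7 J

A = π(d/2)² = π(2.150×10^-2 m)² = 1.452×10^-3 m².
L = μ₀N²A/ℓ = (4π×10⁻⁷)(4000)²(1.452×10^-3)/(0.207) = 0.1411 H.
U = ½LI² = ½(0.1411)(13.4)² = 12.66 J.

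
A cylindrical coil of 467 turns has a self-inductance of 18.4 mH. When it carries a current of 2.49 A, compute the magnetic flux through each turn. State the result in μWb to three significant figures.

From L = NΦ_B/I, the flux per turn is Φ_B = LI/N.
Φ_B = (1.840×10^-2 H)(2.49 A)/467 = 9.811×10^-5 Wb.

Φ_B ≈ 98.1 μWb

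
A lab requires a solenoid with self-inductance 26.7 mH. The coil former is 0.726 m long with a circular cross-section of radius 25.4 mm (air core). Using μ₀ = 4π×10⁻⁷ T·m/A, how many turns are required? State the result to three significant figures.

N ≈ 2760 turns

A = πr² = π(2.540×10^-2 m)² = 2.027×10^-3 m².
From L = μ₀N²A/ℓ, N = √(Lℓ / (μ₀A)).
N = √[(2.670×10^-2)(0.726) / ((4π×10⁻⁷)×2.027×10^-3)] = √(7.611×10^6) ≈ 2758.7.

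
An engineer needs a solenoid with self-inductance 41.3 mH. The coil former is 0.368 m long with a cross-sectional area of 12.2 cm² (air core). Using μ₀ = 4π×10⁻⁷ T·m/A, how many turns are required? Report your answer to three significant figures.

N ≈ 3150 turns

A = 12.2 cm² = 1.220×10^-3 m².
From L = μ₀N²A/ℓ, N = √(Lℓ / (μ₀A)).
N = √[(4.130×10^-2)(0.368) / ((4π×10⁻⁷)×1.220×10^-3)] = √(9.914×10^6) ≈ 3148.6.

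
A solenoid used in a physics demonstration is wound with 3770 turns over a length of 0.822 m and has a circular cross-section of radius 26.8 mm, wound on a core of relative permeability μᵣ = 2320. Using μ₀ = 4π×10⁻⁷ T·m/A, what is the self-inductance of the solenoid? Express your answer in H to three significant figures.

L ≈ 114 H

A = πr² = π(2.680×10^-2 m)² = 2.256×10^-3 m².
For a long solenoid, L = μ₀μᵣN²A/ℓ.
L = (4π×10⁻⁷)(2320)(3770)²(2.256×10^-3)/(0.822 m) = 113.7 H.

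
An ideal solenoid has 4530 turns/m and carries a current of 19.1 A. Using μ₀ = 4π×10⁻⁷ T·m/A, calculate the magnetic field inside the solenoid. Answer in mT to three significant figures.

Inside a long solenoid, B = μ₀nI.
B = (4π×10⁻⁷)(4.530×10^3 m⁻¹)(19.1 A) = 0.1087 T.

B ≈ 109 mT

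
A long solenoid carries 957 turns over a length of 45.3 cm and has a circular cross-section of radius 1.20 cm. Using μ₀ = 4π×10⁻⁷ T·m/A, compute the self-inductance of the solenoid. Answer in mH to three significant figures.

A = πr² = π(1.200×10^-2 m)² = 4.524×10^-4 m².
For a long solenoid, L = μ₀N²A/ℓ.
L = (4π×10⁻⁷)(957)²(4.524×10^-4)/(0.453 m) = 1.149×10^-3 H.

L ≈ 1.15 mH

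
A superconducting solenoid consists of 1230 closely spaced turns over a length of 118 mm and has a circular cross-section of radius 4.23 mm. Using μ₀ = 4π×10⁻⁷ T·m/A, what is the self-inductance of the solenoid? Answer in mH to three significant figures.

A = πr² = π(4.230×10^-3 m)² = 5.621×10^-5 m².
For a long solenoid, L = μ₀N²A/ℓ.
L = (4π×10⁻⁷)(1230)²(5.621×10^-5)/(0.118 m) = 9.057×10^-4 H.

L ≈ 0.906 mH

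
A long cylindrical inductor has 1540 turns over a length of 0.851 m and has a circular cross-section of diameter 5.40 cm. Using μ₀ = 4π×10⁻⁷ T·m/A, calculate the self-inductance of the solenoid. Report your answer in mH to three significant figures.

L ≈ 8.02 mH

A = π(d/2)² = π(2.700×10^-2 m)² = 2.290×10^-3 m².
For a long solenoid, L = μ₀N²A/ℓ.
L = (4π×10⁻⁷)(1540)²(2.290×10^-3)/(0.851 m) = 8.020×10^-3 H.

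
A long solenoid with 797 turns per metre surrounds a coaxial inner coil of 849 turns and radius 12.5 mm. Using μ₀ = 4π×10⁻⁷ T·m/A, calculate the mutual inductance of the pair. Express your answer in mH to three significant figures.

M ≈ 0.417 mH

The outer solenoid produces a uniform field B₁ = μ₀n₁I₁ across the inner coil,
so the flux linkage is N₂Φ = N₂B₁A₂ = μ₀n₁N₂A₂·I₁, giving M = μ₀n₁N₂A₂.
A₂ = πr² = π(1.250×10^-2 m)² = 4.909×10^-4 m².
M = (4π×10⁻⁷)(797)(849)(4.909×10^-4) = 4.174×10^-4 H.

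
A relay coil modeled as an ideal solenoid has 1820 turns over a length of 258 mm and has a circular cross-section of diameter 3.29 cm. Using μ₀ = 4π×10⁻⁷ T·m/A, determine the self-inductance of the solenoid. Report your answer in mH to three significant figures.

A = π(d/2)² = π(1.645×10^-2 m)² = 8.501×10^-4 m².
For a long solenoid, L = μ₀N²A/ℓ.
L = (4π×10⁻⁷)(1820)²(8.501×10^-4)/(0.258 m) = 1.372×10^-2 H.

L ≈ 13.7 mH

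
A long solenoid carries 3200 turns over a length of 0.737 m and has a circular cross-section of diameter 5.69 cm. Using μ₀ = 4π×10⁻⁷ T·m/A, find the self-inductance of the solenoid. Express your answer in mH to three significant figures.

A = π(d/2)² = π(2.845×10^-2 m)² = 2.543×10^-3 m².
For a long solenoid, L = μ₀N²A/ℓ.
L = (4π×10⁻⁷)(3200)²(2.543×10^-3)/(0.737 m) = 4.440×10^-2 H.

L ≈ 44.4 mH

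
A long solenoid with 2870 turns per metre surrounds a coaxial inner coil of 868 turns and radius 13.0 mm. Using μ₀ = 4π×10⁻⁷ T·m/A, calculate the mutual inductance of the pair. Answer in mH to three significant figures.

The outer solenoid produces a uniform field B₁ = μ₀n₁I₁ across the inner coil,
so the flux linkage is N₂Φ = N₂B₁A₂ = μ₀n₁N₂A₂·I₁, giving M = μ₀n₁N₂A₂.
A₂ = πr² = π(1.300×10^-2 m)² = 5.309×10^-4 m².
M = (4π×10⁻⁷)(2870)(868)(5.309×10^-4) = 1.662×10^-3 H.

M ≈ 1.66 mH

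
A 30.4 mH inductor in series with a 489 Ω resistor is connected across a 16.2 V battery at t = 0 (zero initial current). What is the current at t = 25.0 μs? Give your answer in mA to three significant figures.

I ≈ 11.0 mA

τ = L/R = 3.040×10^-2/489 = 6.217×10^-5 s; final current I_∞ = ε/R = 16.2/489 = 3.313×10^-2 A.
I(t) = I_∞(1 − e^(−t/τ)) with t/τ = 0.402.
I = (3.313×10^-2)(1 − e^(−0.402)) = 1.097×10^-2 A.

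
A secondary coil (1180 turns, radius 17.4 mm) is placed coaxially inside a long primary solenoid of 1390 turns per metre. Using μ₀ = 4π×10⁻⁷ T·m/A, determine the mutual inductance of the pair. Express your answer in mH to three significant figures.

M ≈ 1.96 mH

The outer solenoid produces a uniform field B₁ = μ₀n₁I₁ across the inner coil,
so the flux linkage is N₂Φ = N₂B₁A₂ = μ₀n₁N₂A₂·I₁, giving M = μ₀n₁N₂A₂.
A₂ = πr² = π(1.740×10^-2 m)² = 9.511×10^-4 m².
M = (4π×10⁻⁷)(1390)(1180)(9.511×10^-4) = 1.960×10^-3 H.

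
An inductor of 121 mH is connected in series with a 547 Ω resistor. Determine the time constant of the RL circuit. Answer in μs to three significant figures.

τ ≈ 221 μs

τ = L/R = (0.121 H)/(547 Ω) = 2.212×10^-4 s.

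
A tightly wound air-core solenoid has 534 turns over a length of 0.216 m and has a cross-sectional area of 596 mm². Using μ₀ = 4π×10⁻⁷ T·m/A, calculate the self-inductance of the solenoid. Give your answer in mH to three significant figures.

L ≈ 0.989 mH

A = 596 mm² = 5.960×10^-4 m².
For a long solenoid, L = μ₀N²A/ℓ.
L = (4π×10⁻⁷)(534)²(5.960×10^-4)/(0.216 m) = 9.887×10^-4 H.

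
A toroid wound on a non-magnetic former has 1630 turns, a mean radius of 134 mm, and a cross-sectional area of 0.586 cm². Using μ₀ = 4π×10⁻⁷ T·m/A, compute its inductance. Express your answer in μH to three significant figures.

L ≈ 232 μH

For a thin toroid, L = μ₀N²A/(2πR).
L = (4π×10⁻⁷)(1630)²(5.860×10^-5) / (2π×0.134 m) = 2.324×10^-4 H.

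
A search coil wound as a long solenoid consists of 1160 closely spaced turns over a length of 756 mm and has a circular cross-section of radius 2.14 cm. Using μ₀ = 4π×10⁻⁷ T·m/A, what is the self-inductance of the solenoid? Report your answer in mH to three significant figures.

A = πr² = π(2.140×10^-2 m)² = 1.439×10^-3 m².
For a long solenoid, L = μ₀N²A/ℓ.
L = (4π×10⁻⁷)(1160)²(1.439×10^-3)/(0.756 m) = 3.218×10^-3 H.

L ≈ 3.22 mH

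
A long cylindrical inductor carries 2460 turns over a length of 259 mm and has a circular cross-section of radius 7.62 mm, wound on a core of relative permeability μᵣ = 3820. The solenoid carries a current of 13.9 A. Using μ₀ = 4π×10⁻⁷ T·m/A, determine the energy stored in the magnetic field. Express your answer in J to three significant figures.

U ≈ 1980 J

A = πr² = π(7.620×10^-3 m)² = 1.824×10^-4 m².
L = μ₀μᵣN²A/ℓ = (4π×10⁻⁷)(3820)(2460)²(1.824×10^-4)/(0.259) = 20.46 H.
U = ½LI² = ½(20.46)(13.9)² = 1.977×10^3 J.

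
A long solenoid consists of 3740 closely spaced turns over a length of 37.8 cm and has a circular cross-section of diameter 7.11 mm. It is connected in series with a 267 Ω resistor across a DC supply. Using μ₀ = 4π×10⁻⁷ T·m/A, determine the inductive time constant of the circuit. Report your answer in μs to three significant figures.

τ ≈ 6.91 μs

A = π(d/2)² = π(3.555×10^-3 m)² = 3.970×10^-5 m².
L = μ₀N²A/ℓ = (4π×10⁻⁷)(3740)²(3.970×10^-5)/(0.378) = 1.846×10^-3 H.
τ = L/R = (1.846×10^-3)/(267) = 6.9148×10^-6 s.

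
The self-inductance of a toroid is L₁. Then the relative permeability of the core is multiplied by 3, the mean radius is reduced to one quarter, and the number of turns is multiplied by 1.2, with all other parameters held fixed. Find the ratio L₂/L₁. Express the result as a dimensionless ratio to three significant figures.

For a toroid, L ∝ μᵣN²A/R.
L₂/L₁ = (3) × (0.25)^-1 × (1.2)^2 = 17.3.

L₂/L₁ = 17.3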